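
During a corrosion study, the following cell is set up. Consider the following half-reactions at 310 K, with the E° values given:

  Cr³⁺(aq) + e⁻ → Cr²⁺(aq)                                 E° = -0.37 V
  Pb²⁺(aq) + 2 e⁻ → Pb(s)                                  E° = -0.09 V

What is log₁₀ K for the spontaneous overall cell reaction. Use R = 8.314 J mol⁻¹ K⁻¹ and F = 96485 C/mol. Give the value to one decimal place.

9.1

Cathode: Pb²⁺/Pb; anode: Cr³⁺/Cr²⁺. E°cell = (-0.09) − (-0.37) = +0.28 V, with n = 2.
ΔG° = −nFE° = −RT ln K, so ln K = nFE°/(RT) = (2)(96485)(+0.28) / ((8.314)(310)) = 20.964.
log₁₀ K = 20.964 / ln 10 = 9.1.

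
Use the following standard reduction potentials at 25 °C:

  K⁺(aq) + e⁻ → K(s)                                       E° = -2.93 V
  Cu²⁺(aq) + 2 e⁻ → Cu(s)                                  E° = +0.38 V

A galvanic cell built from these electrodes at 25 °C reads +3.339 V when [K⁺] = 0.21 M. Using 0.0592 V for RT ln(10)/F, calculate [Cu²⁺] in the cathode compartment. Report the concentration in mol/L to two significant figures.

0.42 M

Cu²⁺/Cu is the cathode, K⁺/K the anode: E°cell = +3.31 V, n = 2.
Overall reaction: Cu²⁺(aq) + 2 K(s) → Cu(s) + 2 K⁺(aq); Q = [K⁺]^2/[Cu²⁺]^1.
From E = E° − (0.0592/n) log Q: log Q = (E° − E)·n/0.0592 = (+3.31 − (+3.339))·2/0.0592 = -0.9797.
So 1·log[Cu²⁺] = 2·log(0.21) − log Q = -1.3556 − (-0.9797) = -0.3759; [Cu²⁺] = 10^(-0.3759) ≈ 0.42 M.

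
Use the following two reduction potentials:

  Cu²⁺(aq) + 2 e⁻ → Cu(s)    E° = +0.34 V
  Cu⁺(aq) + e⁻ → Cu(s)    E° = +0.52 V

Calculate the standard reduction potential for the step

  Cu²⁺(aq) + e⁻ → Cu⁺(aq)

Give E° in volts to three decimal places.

Sequential free energies add, so n₃E°₃ = n₁E°₁ + n₂E°₂.
With n₃ = 2, and the known step contributing 1×(+0.52) V, the unknown satisfies 1·E° = 2×(+0.34) − 1×(+0.52) = +0.160.
E° = +0.160 / 1 = +0.160 V.

+0.160 V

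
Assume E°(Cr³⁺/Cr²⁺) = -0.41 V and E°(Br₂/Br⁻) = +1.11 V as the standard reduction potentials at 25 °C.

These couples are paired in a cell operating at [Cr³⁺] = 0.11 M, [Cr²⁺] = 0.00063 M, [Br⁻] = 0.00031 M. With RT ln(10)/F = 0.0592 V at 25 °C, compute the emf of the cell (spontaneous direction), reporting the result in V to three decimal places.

Br₂/Br⁻ is the cathode (higher E°), Cr³⁺/Cr²⁺ the anode: E°cell = +1.11 − (-0.41) = +1.52 V, n = 2.
Overall: Br₂(l) + 2 Cr²⁺(aq) → 2 Br⁻(aq) + 2 Cr³⁺(aq)
Q = [Br⁻]^2·[Cr³⁺]^2 / ([Cr²⁺]^2); log Q = -2.533.
E = E° − (0.0592/n) log Q = +1.52 − (0.0592/2)(-2.533) = +1.595 V.

+1.595 V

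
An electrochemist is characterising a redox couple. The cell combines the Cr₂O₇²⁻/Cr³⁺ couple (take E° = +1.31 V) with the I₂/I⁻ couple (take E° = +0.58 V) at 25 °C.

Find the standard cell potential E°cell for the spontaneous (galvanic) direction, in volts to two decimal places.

+0.73 V

The Cr₂O₇²⁻/Cr³⁺ couple has the higher reduction potential, so it is the cathode; I₂/I⁻ is oxidised at the anode.
E°cell = E°(cathode) − E°(anode) = (+1.31) − (+0.58) = +0.73 V.
Since E°cell > 0, the reaction is spontaneous under standard conditions.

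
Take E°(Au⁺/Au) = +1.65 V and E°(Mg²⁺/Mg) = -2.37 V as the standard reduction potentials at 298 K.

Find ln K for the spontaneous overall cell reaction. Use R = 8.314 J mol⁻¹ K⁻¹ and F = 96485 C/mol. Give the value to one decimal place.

Cathode: Au⁺/Au; anode: Mg²⁺/Mg. E°cell = (+1.65) − (-2.37) = +4.02 V, with n = 2.
ΔG° = −nFE° = −RT ln K, so ln K = nFE°/(RT) = (2)(96485)(+4.02) / ((8.314)(298)) = 313.105.

313.1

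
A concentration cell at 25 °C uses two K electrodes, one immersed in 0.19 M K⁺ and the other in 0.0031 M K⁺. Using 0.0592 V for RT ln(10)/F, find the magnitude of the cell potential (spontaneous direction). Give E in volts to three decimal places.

+0.106 V

For a concentration cell E°cell = 0. The 0.19 M side is the cathode (reduction is favoured where [K⁺] is higher).
With n = 1, E = −(0.0592/1) log([K⁺]ₐₙ/[K⁺]꜀ₐₜ) = −(0.0592/1) log(0.0031/0.19) = −(0.0592/1)(-1.787) = +0.106 V.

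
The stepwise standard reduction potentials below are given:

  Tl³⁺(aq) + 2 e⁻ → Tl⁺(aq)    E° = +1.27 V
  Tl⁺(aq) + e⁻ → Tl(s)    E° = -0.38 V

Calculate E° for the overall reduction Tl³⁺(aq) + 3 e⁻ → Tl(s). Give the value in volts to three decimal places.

+0.720 V

Adding the free-energy changes (−nFE°) of the two steps gives −n₃FE°₃ = −n₁FE°₁ − n₂FE°₂.
E°₃ = (2×+1.27 + 1×-0.38) / 3 = (+2.160) / 3 = +0.720 V.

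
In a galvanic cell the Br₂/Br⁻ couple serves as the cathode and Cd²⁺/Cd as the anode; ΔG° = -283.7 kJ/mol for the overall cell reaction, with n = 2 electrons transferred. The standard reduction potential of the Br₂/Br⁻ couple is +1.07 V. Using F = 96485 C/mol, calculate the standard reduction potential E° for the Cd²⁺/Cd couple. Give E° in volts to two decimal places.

E°cell = −ΔG°/(nF) = −(-283.7×10³)/((2)(96485)) = +1.470 V.
Since Br₂/Br⁻ is the cathode and Cd²⁺/Cd the anode, E°cell = E°(Br₂/Br⁻) − E°(Cd²⁺/Cd).
So E°(Cd²⁺/Cd) = E°(Br₂/Br⁻) − E°cell = (+1.07) − (+1.470) = -0.40 V.

-0.40 V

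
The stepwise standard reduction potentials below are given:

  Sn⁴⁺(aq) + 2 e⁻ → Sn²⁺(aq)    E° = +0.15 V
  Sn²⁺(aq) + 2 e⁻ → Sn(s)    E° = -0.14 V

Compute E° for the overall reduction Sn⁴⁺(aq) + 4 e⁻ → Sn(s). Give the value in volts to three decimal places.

Adding the free-energy changes (−nFE°) of the two steps gives −n₃FE°₃ = −n₁FE°₁ − n₂FE°₂.
E°₃ = (2×+0.15 + 2×-0.14) / 4 = (+0.020) / 4 = +0.005 V.

+0.005 V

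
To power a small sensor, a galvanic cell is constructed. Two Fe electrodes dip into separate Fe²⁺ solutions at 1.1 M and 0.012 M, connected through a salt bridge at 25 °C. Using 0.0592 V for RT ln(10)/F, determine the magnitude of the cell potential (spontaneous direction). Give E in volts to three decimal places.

+0.058 V

For a concentration cell E°cell = 0. The 1.1 M side is the cathode (reduction is favoured where [Fe²⁺] is higher).
With n = 2, E = −(0.0592/2) log([Fe²⁺]ₐₙ/[Fe²⁺]꜀ₐₜ) = −(0.0592/2) log(0.012/1.1) = −(0.0592/2)(-1.962) = +0.058 V.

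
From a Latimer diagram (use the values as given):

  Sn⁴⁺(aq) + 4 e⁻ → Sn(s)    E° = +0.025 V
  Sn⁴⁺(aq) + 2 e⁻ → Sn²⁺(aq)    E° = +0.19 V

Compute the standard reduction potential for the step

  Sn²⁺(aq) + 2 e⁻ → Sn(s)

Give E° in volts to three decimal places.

-0.140 V

Sequential free energies add, so n₃E°₃ = n₁E°₁ + n₂E°₂.
With n₃ = 4, and the known step contributing 2×(+0.19) V, the unknown satisfies 2·E° = 4×(+0.025) − 2×(+0.19) = -0.280.
E° = -0.280 / 2 = -0.140 V.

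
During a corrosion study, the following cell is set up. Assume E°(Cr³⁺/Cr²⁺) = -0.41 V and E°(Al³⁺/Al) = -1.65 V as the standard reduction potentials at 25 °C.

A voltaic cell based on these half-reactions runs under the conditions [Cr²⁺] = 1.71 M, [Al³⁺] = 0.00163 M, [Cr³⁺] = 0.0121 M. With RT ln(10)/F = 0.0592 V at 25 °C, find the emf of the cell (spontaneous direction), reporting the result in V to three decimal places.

+1.168 V

Cr³⁺/Cr²⁺ is the cathode (higher E°), Al³⁺/Al the anode: E°cell = -0.41 − (-1.65) = +1.24 V, n = 3.
Overall: 3 Cr³⁺(aq) + Al(s) → 3 Cr²⁺(aq) + Al³⁺(aq)
Q = [Cr²⁺]^3·[Al³⁺] / ([Cr³⁺]^3); log Q = 3.663.
E = E° − (0.0592/n) log Q = +1.24 − (0.0592/3)(3.663) = +1.168 V.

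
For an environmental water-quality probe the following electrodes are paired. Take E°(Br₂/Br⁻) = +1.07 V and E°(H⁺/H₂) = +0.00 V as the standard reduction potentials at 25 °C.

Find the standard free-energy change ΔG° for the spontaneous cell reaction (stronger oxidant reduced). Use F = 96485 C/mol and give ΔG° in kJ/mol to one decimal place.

Br₂/Br⁻ (E° = +1.07 V) is the cathode; H⁺/H₂ (E° = +0.00 V) is the anode, so E°cell = +1.07 V.
Balancing electrons gives n = 2 (lcm of 2 and 2).
ΔG° = −nFE° = −(2)(96485)(+1.07) = -206,478 J = -206.5 kJ/mol.

-206.5 kJ/mol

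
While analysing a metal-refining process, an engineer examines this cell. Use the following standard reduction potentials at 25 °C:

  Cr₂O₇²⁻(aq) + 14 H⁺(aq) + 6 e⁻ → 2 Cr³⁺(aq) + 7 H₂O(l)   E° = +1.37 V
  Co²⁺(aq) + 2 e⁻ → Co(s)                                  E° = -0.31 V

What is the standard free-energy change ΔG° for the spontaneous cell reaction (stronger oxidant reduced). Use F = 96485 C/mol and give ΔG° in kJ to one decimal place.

Cr₂O₇²⁻/Cr³⁺ (E° = +1.37 V) is the cathode; Co²⁺/Co (E° = -0.31 V) is the anode, so E°cell = +1.68 V.
Balancing electrons gives n = 6 (lcm of 6 and 2).
ΔG° = −nFE° = −(6)(96485)(+1.68) = -972,569 J = -972.6 kJ.

-972.6 kJ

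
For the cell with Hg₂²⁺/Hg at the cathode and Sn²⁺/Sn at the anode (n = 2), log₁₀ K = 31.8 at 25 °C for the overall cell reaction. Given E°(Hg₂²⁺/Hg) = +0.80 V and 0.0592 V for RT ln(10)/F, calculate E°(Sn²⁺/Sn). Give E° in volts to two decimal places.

-0.14 V

E°cell = (0.0592/n)·log K = (0.0592/2)(31.8) = +0.941 V.
Since Hg₂²⁺/Hg is the cathode and Sn²⁺/Sn the anode, E°cell = E°(Hg₂²⁺/Hg) − E°(Sn²⁺/Sn).
So E°(Sn²⁺/Sn) = E°(Hg₂²⁺/Hg) − E°cell = (+0.80) − (+0.941) = -0.14 V.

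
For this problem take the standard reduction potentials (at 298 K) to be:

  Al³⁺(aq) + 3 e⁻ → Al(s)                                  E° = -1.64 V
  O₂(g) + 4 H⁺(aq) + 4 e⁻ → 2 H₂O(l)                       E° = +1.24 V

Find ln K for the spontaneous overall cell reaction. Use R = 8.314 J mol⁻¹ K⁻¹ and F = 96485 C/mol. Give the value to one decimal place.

1345.9

Cathode: O₂/H₂O; anode: Al³⁺/Al. E°cell = (+1.24) − (-1.64) = +2.88 V, with n = 12.
ΔG° = −nFE° = −RT ln K, so ln K = nFE°/(RT) = (12)(96485)(+2.88) / ((8.314)(298)) = 1345.883.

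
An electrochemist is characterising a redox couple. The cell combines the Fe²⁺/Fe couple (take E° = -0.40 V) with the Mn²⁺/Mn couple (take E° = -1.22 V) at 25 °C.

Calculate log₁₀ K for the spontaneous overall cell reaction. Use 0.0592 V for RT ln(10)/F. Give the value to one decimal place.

Cathode: Fe²⁺/Fe; anode: Mn²⁺/Mn. E°cell = +0.82 V, n = 2.
log K = nE°cell / 0.0592 = (2)(+0.82) / 0.0592 = 27.7.

27.7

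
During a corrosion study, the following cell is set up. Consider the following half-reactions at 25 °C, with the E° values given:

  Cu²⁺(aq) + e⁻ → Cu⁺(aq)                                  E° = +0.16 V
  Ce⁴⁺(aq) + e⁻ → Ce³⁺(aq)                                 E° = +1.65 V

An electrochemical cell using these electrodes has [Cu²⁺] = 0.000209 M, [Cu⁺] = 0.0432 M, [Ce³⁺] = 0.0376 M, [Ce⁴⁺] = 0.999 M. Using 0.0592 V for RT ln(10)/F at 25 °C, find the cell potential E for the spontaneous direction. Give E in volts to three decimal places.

Ce⁴⁺/Ce³⁺ is the cathode (higher E°), Cu²⁺/Cu⁺ the anode: E°cell = +1.65 − (+0.16) = +1.49 V, n = 1.
Overall: Ce⁴⁺(aq) + Cu⁺(aq) → Ce³⁺(aq) + Cu²⁺(aq)
Q = [Ce³⁺]·[Cu²⁺] / ([Ce⁴⁺]·[Cu⁺]); log Q = -3.740.
E = E° − (0.0592/n) log Q = +1.49 − (0.0592/1)(-3.740) = +1.711 V.

+1.711 V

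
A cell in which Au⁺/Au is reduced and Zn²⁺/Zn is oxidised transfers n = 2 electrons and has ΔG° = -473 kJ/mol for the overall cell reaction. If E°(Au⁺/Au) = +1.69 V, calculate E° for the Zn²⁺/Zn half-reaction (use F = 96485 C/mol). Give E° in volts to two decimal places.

-0.76 V

E°cell = −ΔG°/(nF) = −(-473×10³)/((2)(96485)) = +2.451 V.
Since Au⁺/Au is the cathode and Zn²⁺/Zn the anode, E°cell = E°(Au⁺/Au) − E°(Zn²⁺/Zn).
So E°(Zn²⁺/Zn) = E°(Au⁺/Au) − E°cell = (+1.69) − (+2.451) = -0.76 V.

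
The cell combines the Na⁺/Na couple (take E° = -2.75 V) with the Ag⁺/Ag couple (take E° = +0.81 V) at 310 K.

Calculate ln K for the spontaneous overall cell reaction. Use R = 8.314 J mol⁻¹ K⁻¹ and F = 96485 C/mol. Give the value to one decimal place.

Cathode: Ag⁺/Ag; anode: Na⁺/Na. E°cell = (+0.81) − (-2.75) = +3.56 V, with n = 1.
ΔG° = −nFE° = −RT ln K, so ln K = nFE°/(RT) = (1)(96485)(+3.56) / ((8.314)(310)) = 133.272.

133.3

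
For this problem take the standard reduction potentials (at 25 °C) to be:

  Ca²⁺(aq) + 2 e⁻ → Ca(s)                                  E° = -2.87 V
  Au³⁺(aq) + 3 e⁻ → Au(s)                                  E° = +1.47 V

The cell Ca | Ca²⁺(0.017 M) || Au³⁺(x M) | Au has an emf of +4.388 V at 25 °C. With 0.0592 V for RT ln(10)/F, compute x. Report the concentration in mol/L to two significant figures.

0.60 M

Au³⁺/Au is the cathode, Ca²⁺/Ca the anode: E°cell = +4.34 V, n = 6.
Overall reaction: 2 Au³⁺(aq) + 3 Ca(s) → 2 Au(s) + 3 Ca²⁺(aq); Q = [Ca²⁺]^3/[Au³⁺]^2.
From E = E° − (0.0592/n) log Q: log Q = (E° − E)·n/0.0592 = (+4.34 − (+4.388))·6/0.0592 = -4.8649.
So 2·log[Au³⁺] = 3·log(0.017) − log Q = -5.3087 − (-4.8649) = -0.4438; log[Au³⁺] = -0.4438 / 2 = -0.2219; [Au³⁺] = 10^(-0.2219) ≈ 0.60 M.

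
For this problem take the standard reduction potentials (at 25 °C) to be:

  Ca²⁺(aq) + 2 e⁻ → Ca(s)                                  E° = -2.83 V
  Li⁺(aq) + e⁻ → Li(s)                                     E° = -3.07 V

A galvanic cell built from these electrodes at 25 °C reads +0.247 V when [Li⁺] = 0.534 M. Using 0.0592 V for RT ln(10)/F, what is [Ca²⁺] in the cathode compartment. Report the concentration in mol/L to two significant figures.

Ca²⁺/Ca is the cathode, Li⁺/Li the anode: E°cell = +0.24 V, n = 2.
Overall reaction: Ca²⁺(aq) + 2 Li(s) → Ca(s) + 2 Li⁺(aq); Q = [Li⁺]^2/[Ca²⁺]^1.
From E = E° − (0.0592/n) log Q: log Q = (E° − E)·n/0.0592 = (+0.24 − (+0.247))·2/0.0592 = -0.2365.
So 1·log[Ca²⁺] = 2·log(0.534) − log Q = -0.5449 − (-0.2365) = -0.3084; [Ca²⁺] = 10^(-0.3084) ≈ 0.49 M.

0.49 M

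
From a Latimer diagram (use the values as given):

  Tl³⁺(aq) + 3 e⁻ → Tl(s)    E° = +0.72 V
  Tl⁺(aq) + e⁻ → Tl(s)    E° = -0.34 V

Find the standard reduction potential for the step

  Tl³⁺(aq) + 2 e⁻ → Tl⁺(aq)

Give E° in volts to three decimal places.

Sequential free energies add, so n₃E°₃ = n₁E°₁ + n₂E°₂.
With n₃ = 3, and the known step contributing 1×(-0.34) V, the unknown satisfies 2·E° = 3×(+0.72) − 1×(-0.34) = +2.500.
E° = +2.500 / 2 = +1.250 V.

+1.250 V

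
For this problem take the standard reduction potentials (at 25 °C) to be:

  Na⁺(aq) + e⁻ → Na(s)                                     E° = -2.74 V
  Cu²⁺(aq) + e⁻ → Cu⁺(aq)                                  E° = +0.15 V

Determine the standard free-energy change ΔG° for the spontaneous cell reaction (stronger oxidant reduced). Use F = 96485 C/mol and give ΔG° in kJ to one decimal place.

Cu²⁺/Cu⁺ (E° = +0.15 V) is the cathode; Na⁺/Na (E° = -2.74 V) is the anode, so E°cell = +2.89 V.
Balancing electrons gives n = 1 (lcm of 1 and 1).
ΔG° = −nFE° = −(1)(96485)(+2.89) = -278,842 J = -278.8 kJ.

-278.8 kJ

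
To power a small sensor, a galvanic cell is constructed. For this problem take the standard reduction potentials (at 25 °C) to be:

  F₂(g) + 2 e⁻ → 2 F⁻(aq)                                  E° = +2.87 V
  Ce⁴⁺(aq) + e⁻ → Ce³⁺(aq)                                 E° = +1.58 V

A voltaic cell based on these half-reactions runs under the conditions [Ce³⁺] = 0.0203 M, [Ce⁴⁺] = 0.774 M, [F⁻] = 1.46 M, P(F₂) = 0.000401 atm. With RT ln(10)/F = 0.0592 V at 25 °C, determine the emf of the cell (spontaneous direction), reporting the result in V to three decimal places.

+1.086 V

F₂/F⁻ is the cathode (higher E°), Ce⁴⁺/Ce³⁺ the anode: E°cell = +2.87 − (+1.58) = +1.29 V, n = 2.
Overall: F₂(g) + 2 Ce³⁺(aq) → 2 F⁻(aq) + 2 Ce⁴⁺(aq)
Q = [F⁻]^2·[Ce⁴⁺]^2 / (P(F₂)·[Ce³⁺]^2); log Q = 6.888.
E = E° − (0.0592/n) log Q = +1.29 − (0.0592/2)(6.888) = +1.086 V.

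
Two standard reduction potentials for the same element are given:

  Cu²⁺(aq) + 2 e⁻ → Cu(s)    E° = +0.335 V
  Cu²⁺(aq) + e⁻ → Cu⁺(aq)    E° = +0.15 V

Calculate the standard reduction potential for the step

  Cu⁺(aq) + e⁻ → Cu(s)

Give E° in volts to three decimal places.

+0.520 V

Sequential free energies add, so n₃E°₃ = n₁E°₁ + n₂E°₂.
With n₃ = 2, and the known step contributing 1×(+0.15) V, the unknown satisfies 1·E° = 2×(+0.335) − 1×(+0.15) = +0.520.
E° = +0.520 / 1 = +0.520 V.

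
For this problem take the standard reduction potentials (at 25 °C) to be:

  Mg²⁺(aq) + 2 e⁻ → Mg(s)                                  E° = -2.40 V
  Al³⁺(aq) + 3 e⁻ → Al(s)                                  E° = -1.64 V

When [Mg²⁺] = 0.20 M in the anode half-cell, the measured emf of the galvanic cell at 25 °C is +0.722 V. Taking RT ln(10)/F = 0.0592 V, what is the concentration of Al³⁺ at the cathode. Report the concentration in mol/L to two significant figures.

0.0011 M

Al³⁺/Al is the cathode, Mg²⁺/Mg the anode: E°cell = +0.76 V, n = 6.
Overall reaction: 2 Al³⁺(aq) + 3 Mg(s) → 2 Al(s) + 3 Mg²⁺(aq); Q = [Mg²⁺]^3/[Al³⁺]^2.
From E = E° − (0.0592/n) log Q: log Q = (E° − E)·n/0.0592 = (+0.76 − (+0.722))·6/0.0592 = 3.8514.
So 2·log[Al³⁺] = 3·log(0.2) − log Q = -2.0969 − (3.8514) = -5.9483; log[Al³⁺] = -5.9483 / 2 = -2.9741; [Al³⁺] = 10^(-2.9741) ≈ 0.0011 M.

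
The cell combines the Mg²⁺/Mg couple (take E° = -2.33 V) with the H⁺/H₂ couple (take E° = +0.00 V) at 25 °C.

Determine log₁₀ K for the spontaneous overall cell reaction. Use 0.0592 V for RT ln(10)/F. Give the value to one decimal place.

78.7

Cathode: H⁺/H₂; anode: Mg²⁺/Mg. E°cell = +2.33 V, n = 2.
log K = nE°cell / 0.0592 = (2)(+2.33) / 0.0592 = 78.7.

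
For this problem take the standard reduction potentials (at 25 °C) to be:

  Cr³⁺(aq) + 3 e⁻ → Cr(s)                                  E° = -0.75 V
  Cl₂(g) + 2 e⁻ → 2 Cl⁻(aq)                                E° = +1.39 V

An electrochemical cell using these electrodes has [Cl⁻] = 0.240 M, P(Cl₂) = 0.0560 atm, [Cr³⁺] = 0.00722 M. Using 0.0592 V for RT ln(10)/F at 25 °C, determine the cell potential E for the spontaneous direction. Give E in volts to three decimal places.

Cl₂/Cl⁻ is the cathode (higher E°), Cr³⁺/Cr the anode: E°cell = +1.39 − (-0.75) = +2.14 V, n = 6.
Overall: 3 Cl₂(g) + 2 Cr(s) → 6 Cl⁻(aq) + 2 Cr³⁺(aq)
Q = [Cl⁻]^6·[Cr³⁺]^2 / (P(Cl₂)^3); log Q = -4.246.
E = E° − (0.0592/n) log Q = +2.14 − (0.0592/6)(-4.246) = +2.182 V.

+2.182 V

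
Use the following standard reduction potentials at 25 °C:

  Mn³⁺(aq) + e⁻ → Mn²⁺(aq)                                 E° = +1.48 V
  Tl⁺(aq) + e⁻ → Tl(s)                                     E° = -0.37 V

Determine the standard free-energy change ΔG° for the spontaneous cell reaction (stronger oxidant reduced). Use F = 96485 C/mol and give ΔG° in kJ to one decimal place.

Mn³⁺/Mn²⁺ (E° = +1.48 V) is the cathode; Tl⁺/Tl (E° = -0.37 V) is the anode, so E°cell = +1.85 V.
Balancing electrons gives n = 1 (lcm of 1 and 1).
ΔG° = −nFE° = −(1)(96485)(+1.85) = -178,497 J = -178.5 kJ.

-178.5 kJ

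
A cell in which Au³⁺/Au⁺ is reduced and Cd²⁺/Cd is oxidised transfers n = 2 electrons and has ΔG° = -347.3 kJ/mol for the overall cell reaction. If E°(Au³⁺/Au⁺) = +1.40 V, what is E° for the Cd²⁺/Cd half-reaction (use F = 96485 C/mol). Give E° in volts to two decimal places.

-0.40 V

E°cell = −ΔG°/(nF) = −(-347.3×10³)/((2)(96485)) = +1.800 V.
Since Au³⁺/Au⁺ is the cathode and Cd²⁺/Cd the anode, E°cell = E°(Au³⁺/Au⁺) − E°(Cd²⁺/Cd).
So E°(Cd²⁺/Cd) = E°(Au³⁺/Au⁺) − E°cell = (+1.40) − (+1.800) = -0.40 V.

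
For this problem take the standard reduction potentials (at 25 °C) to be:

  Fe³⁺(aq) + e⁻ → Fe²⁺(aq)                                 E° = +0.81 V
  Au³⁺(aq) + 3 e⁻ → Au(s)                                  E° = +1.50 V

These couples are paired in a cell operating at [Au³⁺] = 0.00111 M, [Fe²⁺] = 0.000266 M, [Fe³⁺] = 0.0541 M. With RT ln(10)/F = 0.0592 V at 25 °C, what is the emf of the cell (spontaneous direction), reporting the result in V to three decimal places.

+0.495 V

Au³⁺/Au is the cathode (higher E°), Fe³⁺/Fe²⁺ the anode: E°cell = +1.50 − (+0.81) = +0.69 V, n = 3.
Overall: Au³⁺(aq) + 3 Fe²⁺(aq) → Au(s) + 3 Fe³⁺(aq)
Q = [Fe³⁺]^3 / ([Au³⁺]·[Fe²⁺]^3); log Q = 9.880.
E = E° − (0.0592/n) log Q = +0.69 − (0.0592/3)(9.880) = +0.495 V.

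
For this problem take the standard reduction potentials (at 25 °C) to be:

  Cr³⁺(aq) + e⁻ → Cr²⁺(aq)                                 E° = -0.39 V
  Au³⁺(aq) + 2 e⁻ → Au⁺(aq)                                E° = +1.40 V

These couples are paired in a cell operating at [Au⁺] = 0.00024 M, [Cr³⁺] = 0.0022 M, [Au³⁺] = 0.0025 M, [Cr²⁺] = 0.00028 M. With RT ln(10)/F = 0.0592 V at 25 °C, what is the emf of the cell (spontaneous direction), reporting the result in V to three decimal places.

Au³⁺/Au⁺ is the cathode (higher E°), Cr³⁺/Cr²⁺ the anode: E°cell = +1.40 − (-0.39) = +1.79 V, n = 2.
Overall: Au³⁺(aq) + 2 Cr²⁺(aq) → Au⁺(aq) + 2 Cr³⁺(aq)
Q = [Au⁺]·[Cr³⁺]^2 / ([Au³⁺]·[Cr²⁺]^2); log Q = 0.773.
E = E° − (0.0592/n) log Q = +1.79 − (0.0592/2)(0.773) = +1.767 V.

+1.767 V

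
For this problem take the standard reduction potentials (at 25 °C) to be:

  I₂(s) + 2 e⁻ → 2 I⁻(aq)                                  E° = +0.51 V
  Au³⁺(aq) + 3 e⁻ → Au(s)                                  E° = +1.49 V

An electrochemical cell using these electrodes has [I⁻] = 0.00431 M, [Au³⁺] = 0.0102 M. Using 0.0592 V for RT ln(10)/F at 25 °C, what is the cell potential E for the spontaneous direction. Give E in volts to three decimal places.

+0.801 V

Au³⁺/Au is the cathode (higher E°), I₂/I⁻ the anode: E°cell = +1.49 − (+0.51) = +0.98 V, n = 6.
Overall: 2 Au³⁺(aq) + 6 I⁻(aq) → 2 Au(s) + 3 I₂(s)
Q = 1 / ([Au³⁺]^2·[I⁻]^6); log Q = 18.176.
E = E° − (0.0592/n) log Q = +0.98 − (0.0592/6)(18.176) = +0.801 V.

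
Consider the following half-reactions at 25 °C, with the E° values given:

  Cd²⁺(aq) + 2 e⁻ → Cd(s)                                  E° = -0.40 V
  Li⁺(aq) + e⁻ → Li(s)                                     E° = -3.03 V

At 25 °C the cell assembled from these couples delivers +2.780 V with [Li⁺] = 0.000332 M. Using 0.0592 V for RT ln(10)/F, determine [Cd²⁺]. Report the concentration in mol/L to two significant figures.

Cd²⁺/Cd is the cathode, Li⁺/Li the anode: E°cell = +2.63 V, n = 2.
Overall reaction: Cd²⁺(aq) + 2 Li(s) → Cd(s) + 2 Li⁺(aq); Q = [Li⁺]^2/[Cd²⁺]^1.
From E = E° − (0.0592/n) log Q: log Q = (E° − E)·n/0.0592 = (+2.63 − (+2.780))·2/0.0592 = -5.0676.
So 1·log[Cd²⁺] = 2·log(0.000332) − log Q = -6.9577 − (-5.0676) = -1.8901; [Cd²⁺] = 10^(-1.8901) ≈ 0.013 M.

0.013 M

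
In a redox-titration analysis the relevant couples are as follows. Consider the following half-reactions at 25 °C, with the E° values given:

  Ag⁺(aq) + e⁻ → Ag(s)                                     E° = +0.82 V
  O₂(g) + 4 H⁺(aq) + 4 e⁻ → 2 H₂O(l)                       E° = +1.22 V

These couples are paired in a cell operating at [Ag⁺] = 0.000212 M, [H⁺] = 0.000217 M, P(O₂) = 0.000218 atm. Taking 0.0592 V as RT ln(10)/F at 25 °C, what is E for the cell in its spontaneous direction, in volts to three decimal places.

+0.346 V

O₂/H₂O is the cathode (higher E°), Ag⁺/Ag the anode: E°cell = +1.22 − (+0.82) = +0.40 V, n = 4.
Overall: O₂(g) + 4 H⁺(aq) + 4 Ag(s) → 2 H₂O(l) + 4 Ag⁺(aq)
Q = [Ag⁺]^4 / (P(O₂)·[H⁺]^4); log Q = 3.621.
E = E° − (0.0592/n) log Q = +0.40 − (0.0592/4)(3.621) = +0.346 V.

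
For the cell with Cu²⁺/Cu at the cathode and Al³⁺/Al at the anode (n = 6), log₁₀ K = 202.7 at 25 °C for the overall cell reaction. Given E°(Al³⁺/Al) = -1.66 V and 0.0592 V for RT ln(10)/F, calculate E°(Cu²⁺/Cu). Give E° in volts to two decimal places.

+0.34 V

E°cell = (0.0592/n)·log K = (0.0592/6)(202.7) = +2.000 V.
Since Cu²⁺/Cu is the cathode and Al³⁺/Al the anode, E°cell = E°(Cu²⁺/Cu) − E°(Al³⁺/Al).
So E°(Cu²⁺/Cu) = E°cell + E°(Al³⁺/Al) = +2.000 + (-1.66) = +0.34 V.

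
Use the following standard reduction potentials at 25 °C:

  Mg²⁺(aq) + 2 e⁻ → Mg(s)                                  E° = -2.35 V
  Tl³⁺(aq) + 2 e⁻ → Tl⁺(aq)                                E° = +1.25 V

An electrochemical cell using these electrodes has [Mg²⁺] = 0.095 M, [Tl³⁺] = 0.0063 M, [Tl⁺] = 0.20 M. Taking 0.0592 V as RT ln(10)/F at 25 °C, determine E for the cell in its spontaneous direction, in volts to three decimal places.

Tl³⁺/Tl⁺ is the cathode (higher E°), Mg²⁺/Mg the anode: E°cell = +1.25 − (-2.35) = +3.60 V, n = 2.
Overall: Tl³⁺(aq) + Mg(s) → Tl⁺(aq) + Mg²⁺(aq)
Q = [Tl⁺]·[Mg²⁺] / ([Tl³⁺]); log Q = 0.479.
E = E° − (0.0592/n) log Q = +3.60 − (0.0592/2)(0.479) = +3.586 V.

+3.586 V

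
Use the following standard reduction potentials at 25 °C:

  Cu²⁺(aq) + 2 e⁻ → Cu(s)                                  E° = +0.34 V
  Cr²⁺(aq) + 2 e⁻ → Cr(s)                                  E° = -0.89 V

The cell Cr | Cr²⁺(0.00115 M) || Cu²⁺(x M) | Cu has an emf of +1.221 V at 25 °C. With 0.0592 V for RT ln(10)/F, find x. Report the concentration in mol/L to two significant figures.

0.00057 M

Cu²⁺/Cu is the cathode, Cr²⁺/Cr the anode: E°cell = +1.23 V, n = 2.
Overall reaction: Cu²⁺(aq) + Cr(s) → Cu(s) + Cr²⁺(aq); Q = [Cr²⁺]^1/[Cu²⁺]^1.
From E = E° − (0.0592/n) log Q: log Q = (E° − E)·n/0.0592 = (+1.23 − (+1.221))·2/0.0592 = 0.3041.
So 1·log[Cu²⁺] = 1·log(0.00115) − log Q = -2.9393 − (0.3041) = -3.2434; [Cu²⁺] = 10^(-3.2434) ≈ 0.00057 M.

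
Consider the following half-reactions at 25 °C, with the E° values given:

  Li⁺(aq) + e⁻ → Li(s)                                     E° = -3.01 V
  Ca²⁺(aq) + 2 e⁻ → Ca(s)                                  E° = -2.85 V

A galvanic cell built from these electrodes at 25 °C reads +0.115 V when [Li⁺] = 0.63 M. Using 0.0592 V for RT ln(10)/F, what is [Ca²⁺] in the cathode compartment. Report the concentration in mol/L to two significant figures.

0.012 M

Ca²⁺/Ca is the cathode, Li⁺/Li the anode: E°cell = +0.16 V, n = 2.
Overall reaction: Ca²⁺(aq) + 2 Li(s) → Ca(s) + 2 Li⁺(aq); Q = [Li⁺]^2/[Ca²⁺]^1.
From E = E° − (0.0592/n) log Q: log Q = (E° − E)·n/0.0592 = (+0.16 − (+0.115))·2/0.0592 = 1.5203.
So 1·log[Ca²⁺] = 2·log(0.63) − log Q = -0.4013 − (1.5203) = -1.9216; [Ca²⁺] = 10^(-1.9216) ≈ 0.012 M.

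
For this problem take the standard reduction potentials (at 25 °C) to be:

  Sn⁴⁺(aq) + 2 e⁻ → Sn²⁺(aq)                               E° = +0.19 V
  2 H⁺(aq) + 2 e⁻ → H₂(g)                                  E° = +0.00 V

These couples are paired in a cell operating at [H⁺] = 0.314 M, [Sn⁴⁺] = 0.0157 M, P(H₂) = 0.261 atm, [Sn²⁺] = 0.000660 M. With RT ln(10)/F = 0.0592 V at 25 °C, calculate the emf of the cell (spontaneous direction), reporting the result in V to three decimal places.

Sn⁴⁺/Sn²⁺ is the cathode (higher E°), H⁺/H₂ the anode: E°cell = +0.19 − (+0.00) = +0.19 V, n = 2.
Overall: Sn⁴⁺(aq) + H₂(g) → Sn²⁺(aq) + 2 H⁺(aq)
Q = [Sn²⁺]·[H⁺]^2 / ([Sn⁴⁺]·P(H₂)); log Q = -1.799.
E = E° − (0.0592/n) log Q = +0.19 − (0.0592/2)(-1.799) = +0.243 V.

+0.243 V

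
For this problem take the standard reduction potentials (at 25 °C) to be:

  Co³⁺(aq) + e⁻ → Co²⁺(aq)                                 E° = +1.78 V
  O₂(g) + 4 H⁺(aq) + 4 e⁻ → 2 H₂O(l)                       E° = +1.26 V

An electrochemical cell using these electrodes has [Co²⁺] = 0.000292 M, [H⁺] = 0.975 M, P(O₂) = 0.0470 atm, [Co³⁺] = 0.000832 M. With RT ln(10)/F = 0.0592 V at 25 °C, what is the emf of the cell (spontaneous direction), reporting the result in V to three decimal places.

Co³⁺/Co²⁺ is the cathode (higher E°), O₂/H₂O the anode: E°cell = +1.78 − (+1.26) = +0.52 V, n = 4.
Overall: 4 Co³⁺(aq) + 2 H₂O(l) → 4 Co²⁺(aq) + O₂(g) + 4 H⁺(aq)
Q = [Co²⁺]^4·P(O₂)·[H⁺]^4 / ([Co³⁺]^4); log Q = -3.191.
E = E° − (0.0592/n) log Q = +0.52 − (0.0592/4)(-3.191) = +0.567 V.

+0.567 V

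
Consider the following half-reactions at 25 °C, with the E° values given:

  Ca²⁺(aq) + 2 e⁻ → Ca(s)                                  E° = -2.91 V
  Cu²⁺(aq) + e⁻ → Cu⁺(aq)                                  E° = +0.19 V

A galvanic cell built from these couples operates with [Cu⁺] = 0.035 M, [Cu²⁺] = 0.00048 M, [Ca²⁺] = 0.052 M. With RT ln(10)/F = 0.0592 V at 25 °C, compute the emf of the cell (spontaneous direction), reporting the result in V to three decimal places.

+3.028 V

Cu²⁺/Cu⁺ is the cathode (higher E°), Ca²⁺/Ca the anode: E°cell = +0.19 − (-2.91) = +3.10 V, n = 2.
Overall: 2 Cu²⁺(aq) + Ca(s) → 2 Cu⁺(aq) + Ca²⁺(aq)
Q = [Cu⁺]^2·[Ca²⁺] / ([Cu²⁺]^2); log Q = 2.442.
E = E° − (0.0592/n) log Q = +3.10 − (0.0592/2)(2.442) = +3.028 V.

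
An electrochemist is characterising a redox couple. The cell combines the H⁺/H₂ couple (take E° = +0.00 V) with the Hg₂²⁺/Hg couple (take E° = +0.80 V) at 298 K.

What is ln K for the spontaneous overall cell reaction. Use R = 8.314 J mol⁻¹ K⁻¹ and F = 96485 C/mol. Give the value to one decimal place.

Cathode: Hg₂²⁺/Hg; anode: H⁺/H₂. E°cell = (+0.80) − (+0.00) = +0.80 V, with n = 2.
ΔG° = −nFE° = −RT ln K, so ln K = nFE°/(RT) = (2)(96485)(+0.80) / ((8.314)(298)) = 62.309.

62.3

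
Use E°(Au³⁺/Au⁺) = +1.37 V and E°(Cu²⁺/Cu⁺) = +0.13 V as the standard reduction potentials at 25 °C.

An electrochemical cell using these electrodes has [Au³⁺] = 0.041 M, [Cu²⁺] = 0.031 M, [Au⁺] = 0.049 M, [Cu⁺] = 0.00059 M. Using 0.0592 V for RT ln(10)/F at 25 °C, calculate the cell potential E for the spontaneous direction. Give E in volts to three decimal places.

+1.136 V

Au³⁺/Au⁺ is the cathode (higher E°), Cu²⁺/Cu⁺ the anode: E°cell = +1.37 − (+0.13) = +1.24 V, n = 2.
Overall: Au³⁺(aq) + 2 Cu⁺(aq) → Au⁺(aq) + 2 Cu²⁺(aq)
Q = [Au⁺]·[Cu²⁺]^2 / ([Au³⁺]·[Cu⁺]^2); log Q = 3.518.
E = E° − (0.0592/n) log Q = +1.24 − (0.0592/2)(3.518) = +1.136 V.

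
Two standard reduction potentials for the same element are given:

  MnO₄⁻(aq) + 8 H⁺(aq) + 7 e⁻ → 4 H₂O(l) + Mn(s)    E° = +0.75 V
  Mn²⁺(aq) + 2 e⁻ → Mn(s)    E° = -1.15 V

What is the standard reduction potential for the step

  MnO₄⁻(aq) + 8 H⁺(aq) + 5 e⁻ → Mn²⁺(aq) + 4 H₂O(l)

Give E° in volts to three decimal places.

Sequential free energies add, so n₃E°₃ = n₁E°₁ + n₂E°₂.
With n₃ = 7, and the known step contributing 2×(-1.15) V, the unknown satisfies 5·E° = 7×(+0.75) − 2×(-1.15) = +7.550.
E° = +7.550 / 5 = +1.510 V.

+1.510 V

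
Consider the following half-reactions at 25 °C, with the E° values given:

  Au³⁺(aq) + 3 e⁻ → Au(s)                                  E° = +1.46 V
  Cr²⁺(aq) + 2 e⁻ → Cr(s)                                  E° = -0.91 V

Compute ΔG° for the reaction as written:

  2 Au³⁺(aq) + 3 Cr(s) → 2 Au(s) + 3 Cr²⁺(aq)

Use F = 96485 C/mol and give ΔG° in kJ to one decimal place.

-1372.0 kJ

As written, Au³⁺/Au is reduced (cathode) and Cr²⁺/Cr is oxidised (anode), so E°cell = (+1.46) − (-0.91) = +2.37 V.
Balancing electrons gives n = 6.
ΔG° = −nFE° = −(6)(96485)(+2.37) = -1,372,017 J = -1372.0 kJ.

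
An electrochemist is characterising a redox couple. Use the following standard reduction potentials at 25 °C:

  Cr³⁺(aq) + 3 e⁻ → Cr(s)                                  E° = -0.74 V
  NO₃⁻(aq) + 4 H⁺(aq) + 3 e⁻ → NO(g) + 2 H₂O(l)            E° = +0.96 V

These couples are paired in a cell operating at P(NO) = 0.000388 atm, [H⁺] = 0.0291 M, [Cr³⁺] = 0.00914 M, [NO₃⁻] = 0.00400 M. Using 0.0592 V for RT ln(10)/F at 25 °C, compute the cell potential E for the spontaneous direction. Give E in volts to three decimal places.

+1.639 V

NO₃⁻/NO is the cathode (higher E°), Cr³⁺/Cr the anode: E°cell = +0.96 − (-0.74) = +1.70 V, n = 3.
Overall: NO₃⁻(aq) + 4 H⁺(aq) + Cr(s) → NO(g) + 2 H₂O(l) + Cr³⁺(aq)
Q = P(NO)·[Cr³⁺] / ([NO₃⁻]·[H⁺]^4); log Q = 3.092.
E = E° − (0.0592/n) log Q = +1.70 − (0.0592/3)(3.092) = +1.639 V.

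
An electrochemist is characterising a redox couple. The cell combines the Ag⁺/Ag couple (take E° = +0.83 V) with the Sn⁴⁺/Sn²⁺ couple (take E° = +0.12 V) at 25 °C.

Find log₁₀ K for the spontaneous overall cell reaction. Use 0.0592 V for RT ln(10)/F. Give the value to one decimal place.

Cathode: Ag⁺/Ag; anode: Sn⁴⁺/Sn²⁺. E°cell = +0.71 V, n = 2.
log K = nE°cell / 0.0592 = (2)(+0.71) / 0.0592 = 24.0.

24.0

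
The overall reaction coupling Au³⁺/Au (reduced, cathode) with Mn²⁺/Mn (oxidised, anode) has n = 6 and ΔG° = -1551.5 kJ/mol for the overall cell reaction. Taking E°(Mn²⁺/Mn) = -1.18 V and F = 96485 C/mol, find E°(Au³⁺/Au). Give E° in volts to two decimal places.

+1.50 V

E°cell = −ΔG°/(nF) = −(-1551.5×10³)/((6)(96485)) = +2.680 V.
Since Au³⁺/Au is the cathode and Mn²⁺/Mn the anode, E°cell = E°(Au³⁺/Au) − E°(Mn²⁺/Mn).
So E°(Au³⁺/Au) = E°cell + E°(Mn²⁺/Mn) = +2.680 + (-1.18) = +1.50 V.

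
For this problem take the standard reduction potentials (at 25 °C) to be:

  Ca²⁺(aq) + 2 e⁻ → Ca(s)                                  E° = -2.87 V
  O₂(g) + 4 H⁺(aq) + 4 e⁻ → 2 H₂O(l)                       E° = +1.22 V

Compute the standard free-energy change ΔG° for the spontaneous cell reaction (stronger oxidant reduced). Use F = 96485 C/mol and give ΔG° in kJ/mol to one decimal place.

O₂/H₂O (E° = +1.22 V) is the cathode; Ca²⁺/Ca (E° = -2.87 V) is the anode, so E°cell = +4.09 V.
Balancing electrons gives n = 4 (lcm of 4 and 2).
ΔG° = −nFE° = −(4)(96485)(+4.09) = -1,578,495 J = -1578.5 kJ/mol.

-1578.5 kJ/mol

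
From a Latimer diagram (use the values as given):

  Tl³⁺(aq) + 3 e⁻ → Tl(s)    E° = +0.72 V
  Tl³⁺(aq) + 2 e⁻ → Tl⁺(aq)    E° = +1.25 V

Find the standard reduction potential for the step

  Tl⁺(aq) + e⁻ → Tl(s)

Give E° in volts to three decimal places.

-0.340 V

Sequential free energies add, so n₃E°₃ = n₁E°₁ + n₂E°₂.
With n₃ = 3, and the known step contributing 2×(+1.25) V, the unknown satisfies 1·E° = 3×(+0.72) − 2×(+1.25) = -0.340.
E° = -0.340 / 1 = -0.340 V.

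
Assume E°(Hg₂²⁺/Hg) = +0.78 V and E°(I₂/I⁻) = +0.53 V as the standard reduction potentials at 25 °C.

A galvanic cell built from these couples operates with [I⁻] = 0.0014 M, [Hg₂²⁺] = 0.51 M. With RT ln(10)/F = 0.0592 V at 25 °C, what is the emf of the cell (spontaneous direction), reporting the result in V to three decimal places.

Hg₂²⁺/Hg is the cathode (higher E°), I₂/I⁻ the anode: E°cell = +0.78 − (+0.53) = +0.25 V, n = 2.
Overall: Hg₂²⁺(aq) + 2 I⁻(aq) → 2 Hg(l) + I₂(s)
Q = 1 / ([Hg₂²⁺]·[I⁻]^2); log Q = 6.000.
E = E° − (0.0592/n) log Q = +0.25 − (0.0592/2)(6.000) = +0.072 V.

+0.072 V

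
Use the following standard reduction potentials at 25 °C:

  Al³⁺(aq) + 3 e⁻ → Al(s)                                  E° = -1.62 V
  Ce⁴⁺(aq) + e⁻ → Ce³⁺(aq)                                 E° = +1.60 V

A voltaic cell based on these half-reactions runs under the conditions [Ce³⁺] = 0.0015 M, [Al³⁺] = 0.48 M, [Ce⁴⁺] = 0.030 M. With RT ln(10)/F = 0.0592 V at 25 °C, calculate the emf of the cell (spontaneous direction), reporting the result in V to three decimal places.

Ce⁴⁺/Ce³⁺ is the cathode (higher E°), Al³⁺/Al the anode: E°cell = +1.60 − (-1.62) = +3.22 V, n = 3.
Overall: 3 Ce⁴⁺(aq) + Al(s) → 3 Ce³⁺(aq) + Al³⁺(aq)
Q = [Ce³⁺]^3·[Al³⁺] / ([Ce⁴⁺]^3); log Q = -4.222.
E = E° − (0.0592/n) log Q = +3.22 − (0.0592/3)(-4.222) = +3.303 V.

+3.303 V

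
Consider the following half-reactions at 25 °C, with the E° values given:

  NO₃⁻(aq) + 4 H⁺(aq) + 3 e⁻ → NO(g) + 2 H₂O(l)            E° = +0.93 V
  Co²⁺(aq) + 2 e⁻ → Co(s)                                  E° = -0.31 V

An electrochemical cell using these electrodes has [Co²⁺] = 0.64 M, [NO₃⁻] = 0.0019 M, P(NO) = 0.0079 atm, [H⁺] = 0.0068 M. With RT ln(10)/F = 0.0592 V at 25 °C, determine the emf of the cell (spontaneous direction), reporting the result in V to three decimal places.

NO₃⁻/NO is the cathode (higher E°), Co²⁺/Co the anode: E°cell = +0.93 − (-0.31) = +1.24 V, n = 6.
Overall: 2 NO₃⁻(aq) + 8 H⁺(aq) + 3 Co(s) → 2 NO(g) + 4 H₂O(l) + 3 Co²⁺(aq)
Q = P(NO)^2·[Co²⁺]^3 / ([NO₃⁻]^2·[H⁺]^8); log Q = 17.996.
E = E° − (0.0592/n) log Q = +1.24 − (0.0592/6)(17.996) = +1.062 V.

+1.062 V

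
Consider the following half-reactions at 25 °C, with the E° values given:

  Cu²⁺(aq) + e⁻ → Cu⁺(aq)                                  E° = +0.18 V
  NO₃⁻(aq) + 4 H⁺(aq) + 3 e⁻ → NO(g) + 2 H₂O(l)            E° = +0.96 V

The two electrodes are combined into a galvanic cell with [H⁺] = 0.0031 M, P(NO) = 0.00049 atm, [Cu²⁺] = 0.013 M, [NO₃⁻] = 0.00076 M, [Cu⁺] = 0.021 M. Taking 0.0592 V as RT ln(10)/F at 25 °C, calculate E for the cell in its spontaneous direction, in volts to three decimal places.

+0.598 V

NO₃⁻/NO is the cathode (higher E°), Cu²⁺/Cu⁺ the anode: E°cell = +0.96 − (+0.18) = +0.78 V, n = 3.
Overall: NO₃⁻(aq) + 4 H⁺(aq) + 3 Cu⁺(aq) → NO(g) + 2 H₂O(l) + 3 Cu²⁺(aq)
Q = P(NO)·[Cu²⁺]^3 / ([NO₃⁻]·[H⁺]^4·[Cu⁺]^3); log Q = 9.219.
E = E° − (0.0592/n) log Q = +0.78 − (0.0592/3)(9.219) = +0.598 V.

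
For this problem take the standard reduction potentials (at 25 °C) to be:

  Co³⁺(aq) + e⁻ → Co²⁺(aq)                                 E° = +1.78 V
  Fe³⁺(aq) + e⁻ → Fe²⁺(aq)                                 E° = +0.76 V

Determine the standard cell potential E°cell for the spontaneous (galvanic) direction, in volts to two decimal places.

+1.02 V

The Co³⁺/Co²⁺ couple has the higher reduction potential, so it is the cathode; Fe³⁺/Fe²⁺ is oxidised at the anode.
E°cell = E°(cathode) − E°(anode) = (+1.78) − (+0.76) = +1.02 V.
Since E°cell > 0, the reaction is spontaneous under standard conditions.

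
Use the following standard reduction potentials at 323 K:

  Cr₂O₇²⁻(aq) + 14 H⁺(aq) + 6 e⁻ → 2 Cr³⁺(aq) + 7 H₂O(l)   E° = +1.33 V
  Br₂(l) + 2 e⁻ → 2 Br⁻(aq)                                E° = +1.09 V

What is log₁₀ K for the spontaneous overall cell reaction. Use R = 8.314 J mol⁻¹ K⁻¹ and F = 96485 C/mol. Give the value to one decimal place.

22.5

Cathode: Cr₂O₇²⁻/Cr³⁺; anode: Br₂/Br⁻. E°cell = (+1.33) − (+1.09) = +0.24 V, with n = 6.
ΔG° = −nFE° = −RT ln K, so ln K = nFE°/(RT) = (6)(96485)(+0.24) / ((8.314)(323)) = 51.738.
log₁₀ K = 51.738 / ln 10 = 22.5.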